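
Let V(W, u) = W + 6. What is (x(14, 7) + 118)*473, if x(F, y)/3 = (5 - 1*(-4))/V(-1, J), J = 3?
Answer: 291841/5 ≈ 58368.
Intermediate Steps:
V(W, u) = 6 + W
x(F, y) = 27/5 (x(F, y) = 3*((5 - 1*(-4))/(6 - 1)) = 3*((5 + 4)/5) = 3*(9*(1/5)) = 3*(9/5) = 27/5)
(x(14, 7) + 118)*473 = (27/5 + 118)*473 = (617/5)*473 = 291841/5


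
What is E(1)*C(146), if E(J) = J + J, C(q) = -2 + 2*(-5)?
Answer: -24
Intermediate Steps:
C(q) = -12 (C(q) = -2 - 10 = -12)
E(J) = 2*J
E(1)*C(146) = (2*1)*(-12) = 2*(-12) = -24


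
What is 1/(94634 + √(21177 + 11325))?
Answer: 47317/4477780727 - √32502/8955561454 ≈ 1.0547e-5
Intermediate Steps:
1/(94634 + √(21177 + 11325)) = 1/(94634 + √32502)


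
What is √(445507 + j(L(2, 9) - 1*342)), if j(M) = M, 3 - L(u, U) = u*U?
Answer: 5*√17806 ≈ 667.20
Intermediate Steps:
L(u, U) = 3 - U*u (L(u, U) = 3 - u*U = 3 - U*u)
√(445507 + j(L(2, 9) - 1*342)) = √(445507 + ((3 - 1*9*2) - 1*342)) = √(445507 + ((3 - 18) - 342)) = √(445507 + (-15 - 342)) = √(445507 - 357) = √445150 = 5*√17806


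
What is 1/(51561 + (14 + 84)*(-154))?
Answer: 1/36469 ≈ 2.7421e-5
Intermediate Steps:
1/(51561 + (14 + 84)*(-154)) = 1/(51561 + 98*(-154)) = 1/(51561 - 15092) = 1/36469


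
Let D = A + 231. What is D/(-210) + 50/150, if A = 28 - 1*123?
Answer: -11/35 ≈ -0.31429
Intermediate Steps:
A = -95 (A = 28 - 123 = -95)
D = 136 (D = -95 + 231 = 136)
D/(-210) + 50/150 = 136/(-210) + 50/150 = 136*(-1/210) + 50*(1/150) = -68/105 + 1/3 = -11/35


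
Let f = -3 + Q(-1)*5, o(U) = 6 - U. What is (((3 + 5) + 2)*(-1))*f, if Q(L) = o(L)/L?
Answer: 380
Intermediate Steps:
Q(L) = (6 - L)/L
f = -38 (f = -3 + ((6 - 1*(-1))/(-1))*5 = -3 - (6 + 1)*5 = -3 - 1*7*5 = -3 - 7*5 = -3 - 35 = -38)
(((3 + 5) + 2)*(-1))*f = (((3 + 5) + 2)*(-1))*(-38) = ((8 + 2)*(-1))*(-38) = (10*(-1))*(-38) = -10*(-38) = 380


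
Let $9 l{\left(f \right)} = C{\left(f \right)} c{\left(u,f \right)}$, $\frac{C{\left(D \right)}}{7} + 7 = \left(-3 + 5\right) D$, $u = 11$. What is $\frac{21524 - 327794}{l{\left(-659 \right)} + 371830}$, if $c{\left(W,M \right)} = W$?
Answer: $- \frac{551286}{648889} \approx -0.84958$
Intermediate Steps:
$C{\left(D \right)} = -49 + 14 D$ ($C{\left(D \right)} = -49 + 7 \left(-3 + 5\right) D = -49 + 7 \cdot 2 D = -49 + 14 D$)
$l{\left(f \right)} = - \frac{539}{9} + \frac{154 f}{9}$ ($l{\left(f \right)} = \frac{\left(-49 + 14 f\right) 11}{9} = \frac{-539 + 154 f}{9} = - \frac{539}{9} + \frac{154 f}{9}$)
$\frac{21524 - 327794}{l{\left(-659 \right)} + 371830} = \frac{21524 - 327794}{\left(- \frac{539}{9} + \frac{154}{9} \left(-659\right)\right) + 371830} = - \frac{306270}{\left(- \frac{539}{9} - \frac{101486}{9}\right) + 371830} = - \frac{306270}{- \frac{102025}{9} + 371830} = - \frac{306270}{\frac{3244445}{9}} = \left(-306270\right) \frac{9}{3244445} = - \frac{551286}{648889}$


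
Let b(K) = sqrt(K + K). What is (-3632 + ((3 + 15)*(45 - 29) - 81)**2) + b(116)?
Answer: 39217 + 2*sqrt(58) ≈ 39232.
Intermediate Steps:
b(K) = sqrt(2)*sqrt(K) (b(K) = sqrt(2*K) = sqrt(2)*sqrt(K))
(-3632 + ((3 + 15)*(45 - 29) - 81)**2) + b(116) = (-3632 + ((3 + 15)*(45 - 29) - 81)**2) + sqrt(2)*sqrt(116) = (-3632 + (18*16 - 81)**2) + sqrt(2)*(2*sqrt(29)) = (-3632 + (288 - 81)**2) + 2*sqrt(58) = (-3632 + 207**2) + 2*sqrt(58) = (-3632 + 42849) + 2*sqrt(58) = 39217 + 2*sqrt(58)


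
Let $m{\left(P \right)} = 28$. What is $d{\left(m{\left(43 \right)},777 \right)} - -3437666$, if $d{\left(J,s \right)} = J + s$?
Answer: $3438471$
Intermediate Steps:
$d{\left(m{\left(43 \right)},777 \right)} - -3437666 = \left(28 + 777\right) - -3437666 = 805 + 3437666 = 3438471$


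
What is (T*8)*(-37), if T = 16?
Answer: -4736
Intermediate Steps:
(T*8)*(-37) = (16*8)*(-37) = 128*(-37) = -4736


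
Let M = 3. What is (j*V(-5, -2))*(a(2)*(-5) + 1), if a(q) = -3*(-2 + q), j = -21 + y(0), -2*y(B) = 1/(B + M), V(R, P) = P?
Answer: 127/3 ≈ 42.333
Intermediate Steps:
y(B) = -1/(2*(3 + B)) (y(B) = -1/(2*(B + 3)) = -1/(2*(3 + B)))
j = -127/6 (j = -21 - 1/(6 + 2*0) = -21 - 1/(6 + 0) = -21 - 1/6 = -127/6 ≈ -21.167)
a(q) = 6 - 3*q
(j*V(-5, -2))*(a(2)*(-5) + 1) = (-127/6*(-2))*((6 - 3*2)*(-5) + 1) = 127*((6 - 6)*(-5) + 1)/3 = 127*(0*(-5) + 1)/3 = 127*(0 + 1)/3 = (127/3)*1 = 127/3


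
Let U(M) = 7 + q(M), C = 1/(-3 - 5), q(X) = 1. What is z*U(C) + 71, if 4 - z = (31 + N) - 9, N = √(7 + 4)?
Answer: -73 - 8*√11 ≈ -99.533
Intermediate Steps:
N = √11 ≈ 3.3166
C = -⅛ (C = 1/(-8) = -⅛ ≈ -0.12500)
z = -18 - √11 (z = 4 - ((31 + √11) - 9) = 4 - (22 + √11) = 4 + (-22 - √11) = -18 - √11 ≈ -21.317)
U(M) = 8 (U(M) = 7 + 1 = 8)
z*U(C) + 71 = (-18 - √11)*8 + 71 = (-144 - 8*√11) + 71 = -73 - 8*√11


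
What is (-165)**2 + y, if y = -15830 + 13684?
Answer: 25079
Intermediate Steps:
y = -2146
(-165)**2 + y = (-165)**2 - 2146 = 27225 - 2146 = 25079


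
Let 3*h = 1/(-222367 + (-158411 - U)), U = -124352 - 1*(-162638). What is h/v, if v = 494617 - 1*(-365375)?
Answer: -1/1081175062464 ≈ -9.2492e-13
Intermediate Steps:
U = 38286 (U = -124352 + 162638 = 38286)
v = 859992 (v = 494617 + 365375 = 859992)
h = -1/1257192 (h = 1/(3*(-222367 + (-158411 - 1*38286))) = 1/(3*(-222367 + (-158411 - 38286))) = 1/(3*(-222367 - 196697)) = (⅓)/(-419064) = (⅓)*(-1/419064) = -1/1257192 ≈ -7.9542e-7)
h/v = -1/1257192/859992 = -1/1257192*1/859992 = -1/1081175062464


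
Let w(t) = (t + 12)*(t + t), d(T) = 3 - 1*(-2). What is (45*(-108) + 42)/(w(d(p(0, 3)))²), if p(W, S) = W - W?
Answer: -2409/14450 ≈ -0.16671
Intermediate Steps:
p(W, S) = 0
d(T) = 5 (d(T) = 3 + 2 = 5)
w(t) = 2*t*(12 + t) (w(t) = (12 + t)*(2*t) = 2*t*(12 + t))
(45*(-108) + 42)/(w(d(p(0, 3)))²) = (45*(-108) + 42)/((2*5*(12 + 5))²) = (-4860 + 42)/((2*5*17)²) = -4818/(170²) = -4818/28900 = -4818*1/28900 = -2409/14450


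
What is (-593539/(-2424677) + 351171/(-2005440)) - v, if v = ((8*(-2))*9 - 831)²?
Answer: -1540818594019064869/1620848080960 ≈ -9.5063e+5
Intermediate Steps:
v = 950625 (v = (-16*9 - 831)² = (-144 - 831)² = (-975)² = 950625)
(-593539/(-2424677) + 351171/(-2005440)) - v = (-593539/(-2424677) + 351171/(-2005440)) - 1*950625 = (-593539*(-1/2424677) + 351171*(-1/2005440)) - 950625 = (593539/2424677 - 117057/668480) - 950625 = 112943535131/1620848080960 - 950625 = -1540818594019064869/1620848080960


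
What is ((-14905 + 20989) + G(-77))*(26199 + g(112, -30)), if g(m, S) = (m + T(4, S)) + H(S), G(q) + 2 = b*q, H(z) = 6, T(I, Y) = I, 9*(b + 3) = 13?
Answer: 1469132936/9 ≈ 1.6324e+8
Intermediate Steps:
b = -14/9 (b = -3 + (⅑)*13 = -3 + 13/9 = -14/9 ≈ -1.5556)
G(q) = -2 - 14*q/9
g(m, S) = 10 + m (g(m, S) = (m + 4) + 6 = (4 + m) + 6 = 10 + m)
((-14905 + 20989) + G(-77))*(26199 + g(112, -30)) = ((-14905 + 20989) + (-2 - 14/9*(-77)))*(26199 + (10 + 112)) = (6084 + (-2 + 1078/9))*(26199 + 122) = (6084 + 1060/9)*26321 = (55816/9)*26321 = 1469132936/9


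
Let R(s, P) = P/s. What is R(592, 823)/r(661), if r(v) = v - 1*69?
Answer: 823/350464 ≈ 0.0023483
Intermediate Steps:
r(v) = -69 + v (r(v) = v - 69 = -69 + v)
R(592, 823)/r(661) = (823/592)/(-69 + 661) = (823*(1/592))/592 = (823/592)*(1/592) = 823/350464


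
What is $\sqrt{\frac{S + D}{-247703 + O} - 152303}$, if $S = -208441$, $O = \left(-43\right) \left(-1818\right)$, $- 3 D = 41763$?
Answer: $\frac{5 i \sqrt{175086519512893}}{169529} \approx 390.26 i$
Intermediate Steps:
$D = -13921$ ($D = \left(- \frac{1}{3}\right) 41763 = -13921$)
$O = 78174$
$\sqrt{\frac{S + D}{-247703 + O} - 152303} = \sqrt{\frac{-208441 - 13921}{-247703 + 78174} - 152303} = \sqrt{- \frac{222362}{-169529} - 152303} = \sqrt{\left(-222362\right) \left(- \frac{1}{169529}\right) - 152303} = \sqrt{\frac{222362}{169529} - 152303} = \sqrt{- \frac{25819552925}{169529}} = \frac{5 i \sqrt{175086519512893}}{169529}$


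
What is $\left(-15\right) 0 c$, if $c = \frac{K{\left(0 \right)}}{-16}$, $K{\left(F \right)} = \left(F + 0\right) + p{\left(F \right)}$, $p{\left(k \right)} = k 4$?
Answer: $0$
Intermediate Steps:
$p{\left(k \right)} = 4 k$
$K{\left(F \right)} = 5 F$ ($K{\left(F \right)} = \left(F + 0\right) + 4 F = F + 4 F = 5 F$)
$c = 0$ ($c = \frac{5 \cdot 0}{-16} = 0 \left(- \frac{1}{16}\right) = 0$)
$\left(-15\right) 0 c = \left(-15\right) 0 \cdot 0 = 0 \cdot 0 = 0$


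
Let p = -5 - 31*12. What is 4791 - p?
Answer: 5168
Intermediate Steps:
p = -377 (p = -5 - 372 = -377)
4791 - p = 4791 - 1*(-377) = 4791 + 377 = 5168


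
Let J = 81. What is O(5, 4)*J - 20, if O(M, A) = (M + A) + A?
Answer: 1033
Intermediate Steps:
O(M, A) = M + 2*A (O(M, A) = (A + M) + A = M + 2*A)
O(5, 4)*J - 20 = (5 + 2*4)*81 - 20 = (5 + 8)*81 - 20 = 13*81 - 20 = 1053 - 20 = 1033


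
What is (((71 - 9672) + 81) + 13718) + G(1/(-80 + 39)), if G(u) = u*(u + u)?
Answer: 7056840/1681 ≈ 4198.0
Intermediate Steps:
G(u) = 2*u² (G(u) = u*(2*u) = 2*u²)
(((71 - 9672) + 81) + 13718) + G(1/(-80 + 39)) = (((71 - 9672) + 81) + 13718) + 2*(1/(-80 + 39))² = ((-9601 + 81) + 13718) + 2*(1/(-41))² = (-9520 + 13718) + 2*(-1/41)² = 4198 + 2*(1/1681) = 4198 + 2/1681 = 7056840/1681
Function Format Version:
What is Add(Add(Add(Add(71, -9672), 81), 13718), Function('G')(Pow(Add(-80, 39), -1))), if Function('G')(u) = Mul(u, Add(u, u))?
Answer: Rational(7056840, 1681) ≈ 4198.0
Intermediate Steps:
Function('G')(u) = Mul(2, Pow(u, 2)) (Function('G')(u) = Mul(u, Mul(2, u)) = Mul(2, Pow(u, 2)))
Add(Add(Add(Add(71, -9672), 81), 13718), Function('G')(Pow(Add(-80, 39), -1))) = Add(Add(Add(Add(71, -9672), 81), 13718), Mul(2, Pow(Pow(Add(-80, 39), -1), 2))) = Add(Add(Add(-9601, 81), 13718), Mul(2, Pow(Pow(-41, -1), 2))) = Add(Add(-9520, 13718), Mul(2, Pow(Rational(-1, 41), 2))) = Add(4198, Mul(2, Rational(1, 1681))) = Add(4198, Rational(2, 1681)) = Rational(7056840, 1681)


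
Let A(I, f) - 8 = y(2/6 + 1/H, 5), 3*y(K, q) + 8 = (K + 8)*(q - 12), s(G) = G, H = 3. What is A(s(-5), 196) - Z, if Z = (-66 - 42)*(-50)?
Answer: -48734/9 ≈ -5414.9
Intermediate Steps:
Z = 5400 (Z = -108*(-50) = 5400)
y(K, q) = -8/3 + (-12 + q)*(8 + K)/3 (y(K, q) = -8/3 + ((K + 8)*(q - 12))/3 = -8/3 + ((8 + K)*(-12 + q))/3 = -8/3 + ((-12 + q)*(8 + K))/3 = -8/3 + (-12 + q)*(8 + K)/3)
A(I, f) = -134/9 (A(I, f) = 8 + (-104/3 - 4*(2/6 + 1/3) + (8/3)*5 + (⅓)*(2/6 + 1/3)*5) = 8 + (-104/3 - 4*(2*(⅙) + 1*(⅓)) + 40/3 + (⅓)*(2*(⅙) + 1*(⅓))*5) = 8 + (-104/3 - 4*(⅓ + ⅓) + 40/3 + (⅓)*(⅓ + ⅓)*5) = 8 + (-104/3 - 4*⅔ + 40/3 + (⅓)*(⅔)*5) = 8 + (-104/3 - 8/3 + 40/3 + 10/9) = 8 - 206/9 = -134/9)
A(s(-5), 196) - Z = -134/9 - 1*5400 = -134/9 - 5400 = -48734/9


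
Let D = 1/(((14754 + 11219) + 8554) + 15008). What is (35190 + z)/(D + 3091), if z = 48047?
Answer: 4123144795/153112686 ≈ 26.929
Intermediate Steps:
D = 1/49535 (D = 1/((25973 + 8554) + 15008) = 1/(34527 + 15008) = 1/49535 ≈ 2.0188e-5)
(35190 + z)/(D + 3091) = (35190 + 48047)/(1/49535 + 3091) = 83237/(153112686/49535) = 83237*(49535/153112686) = 4123144795/153112686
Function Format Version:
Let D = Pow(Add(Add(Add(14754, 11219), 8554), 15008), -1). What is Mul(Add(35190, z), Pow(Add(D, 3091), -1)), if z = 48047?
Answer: Rational(4123144795, 153112686) ≈ 26.929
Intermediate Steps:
D = Rational(1, 49535) (D = Pow(Add(Add(25973, 8554), 15008), -1) = Pow(Add(34527, 15008), -1) = Pow(49535, -1) = Rational(1, 49535) ≈ 2.0188e-5)
Mul(Add(35190, z), Pow(Add(D, 3091), -1)) = Mul(Add(35190, 48047), Pow(Add(Rational(1, 49535), 3091), -1)) = Mul(83237, Pow(Rational(153112686, 49535), -1)) = Mul(83237, Rational(49535, 153112686)) = Rational(4123144795, 153112686)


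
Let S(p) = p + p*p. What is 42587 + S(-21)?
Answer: 43007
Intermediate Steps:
S(p) = p + p**2
42587 + S(-21) = 42587 - 21*(1 - 21) = 42587 - 21*(-20) = 42587 + 420 = 43007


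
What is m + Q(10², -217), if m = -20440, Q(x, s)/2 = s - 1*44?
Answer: -20962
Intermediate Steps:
Q(x, s) = -88 + 2*s (Q(x, s) = 2*(s - 1*44) = 2*(s - 44) = 2*(-44 + s) = -88 + 2*s)
m + Q(10², -217) = -20440 + (-88 + 2*(-217)) = -20440 + (-88 - 434) = -20440 - 522 = -20962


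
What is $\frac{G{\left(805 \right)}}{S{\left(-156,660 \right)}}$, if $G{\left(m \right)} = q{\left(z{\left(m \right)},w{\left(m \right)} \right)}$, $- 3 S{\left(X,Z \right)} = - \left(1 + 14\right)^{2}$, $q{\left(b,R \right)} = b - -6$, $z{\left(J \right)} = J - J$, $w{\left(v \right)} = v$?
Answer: $\frac{2}{25} \approx 0.08$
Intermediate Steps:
$z{\left(J \right)} = 0$
$q{\left(b,R \right)} = 6 + b$ ($q{\left(b,R \right)} = b + 6 = 6 + b$)
$S{\left(X,Z \right)} = 75$ ($S{\left(X,Z \right)} = - \frac{\left(-1\right) \left(1 + 14\right)^{2}}{3} = - \frac{\left(-1\right) 15^{2}}{3} = - \frac{\left(-1\right) 225}{3} = \left(- \frac{1}{3}\right) \left(-225\right) = 75$)
$G{\left(m \right)} = 6$ ($G{\left(m \right)} = 6 + 0 = 6$)
$\frac{G{\left(805 \right)}}{S{\left(-156,660 \right)}} = \frac{6}{75} = 6 \cdot \frac{1}{75} = \frac{2}{25}$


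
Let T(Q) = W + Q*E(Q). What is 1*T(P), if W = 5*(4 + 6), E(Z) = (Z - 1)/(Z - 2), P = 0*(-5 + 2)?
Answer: 50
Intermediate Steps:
P = 0 (P = 0*(-3) = 0)
E(Z) = (-1 + Z)/(-2 + Z)
W = 50 (W = 5*10 = 50)
T(Q) = 50 + Q*(-1 + Q)/(-2 + Q) (T(Q) = 50 + Q*((-1 + Q)/(-2 + Q)) = 50 + Q*(-1 + Q)/(-2 + Q))
1*T(P) = 1*((-100 + 0² + 49*0)/(-2 + 0)) = 1*((-100 + 0 + 0)/(-2)) = 1*(-½*(-100)) = 1*50 = 50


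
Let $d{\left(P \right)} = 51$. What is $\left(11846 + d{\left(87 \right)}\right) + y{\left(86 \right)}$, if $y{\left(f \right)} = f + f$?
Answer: $12069$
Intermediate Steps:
$y{\left(f \right)} = 2 f$
$\left(11846 + d{\left(87 \right)}\right) + y{\left(86 \right)} = \left(11846 + 51\right) + 2 \cdot 86 = 11897 + 172 = 12069$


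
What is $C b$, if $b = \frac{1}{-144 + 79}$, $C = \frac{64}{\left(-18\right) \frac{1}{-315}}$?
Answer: $- \frac{224}{13} \approx -17.231$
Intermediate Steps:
$C = 1120$ ($C = \frac{64}{\left(-18\right) \left(- \frac{1}{315}\right)} = \frac{64}{\frac{2}{35}} = 64 \cdot \frac{35}{2} = 1120$)
$b = - \frac{1}{65}$ ($b = \frac{1}{-65} = - \frac{1}{65} \approx -0.015385$)
$C b = 1120 \left(- \frac{1}{65}\right) = - \frac{224}{13}$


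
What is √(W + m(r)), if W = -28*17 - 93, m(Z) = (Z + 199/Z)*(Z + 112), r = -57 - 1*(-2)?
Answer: I*√11828465/55 ≈ 62.532*I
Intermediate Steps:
r = -55 (r = -57 + 2 = -55)
m(Z) = (112 + Z)*(Z + 199/Z) (m(Z) = (Z + 199/Z)*(112 + Z) = (112 + Z)*(Z + 199/Z))
W = -569 (W = -476 - 93 = -569)
√(W + m(r)) = √(-569 + (199 + (-55)² + 112*(-55) + 22288/(-55))) = √(-569 + (199 + 3025 - 6160 + 22288*(-1/55))) = √(-569 + (199 + 3025 - 6160 - 22288/55)) = √(-569 - 183768/55) = √(-215063/55) = I*√11828465/55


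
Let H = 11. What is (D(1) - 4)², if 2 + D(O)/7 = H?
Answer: 3481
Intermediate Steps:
D(O) = 63 (D(O) = -14 + 7*11 = -14 + 77 = 63)
(D(1) - 4)² = (63 - 4)² = 59² = 3481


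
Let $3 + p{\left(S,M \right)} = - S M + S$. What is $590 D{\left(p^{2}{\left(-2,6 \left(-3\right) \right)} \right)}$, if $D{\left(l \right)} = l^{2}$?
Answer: $1667198990$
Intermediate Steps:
$p{\left(S,M \right)} = -3 + S - M S$ ($p{\left(S,M \right)} = -3 + \left(- S M + S\right) = -3 - \left(- S + M S\right) = -3 + S - M S$)
$590 D{\left(p^{2}{\left(-2,6 \left(-3\right) \right)} \right)} = 590 \left(\left(-3 - 2 - 6 \left(-3\right) \left(-2\right)\right)^{2}\right)^{2} = 590 \left(\left(-3 - 2 - \left(-18\right) \left(-2\right)\right)^{2}\right)^{2} = 590 \left(\left(-3 - 2 - 36\right)^{2}\right)^{2} = 590 \left(\left(-41\right)^{2}\right)^{2} = 590 \cdot 1681^{2} = 590 \cdot 2825761 = 1667198990$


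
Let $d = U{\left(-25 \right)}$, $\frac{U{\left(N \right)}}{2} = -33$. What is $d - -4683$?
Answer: $4617$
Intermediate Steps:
$U{\left(N \right)} = -66$ ($U{\left(N \right)} = 2 \left(-33\right) = -66$)
$d = -66$
$d - -4683 = -66 - -4683 = -66 + 4683 = 4617$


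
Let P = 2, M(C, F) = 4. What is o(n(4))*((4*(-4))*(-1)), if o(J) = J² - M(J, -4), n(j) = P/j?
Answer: -60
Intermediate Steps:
n(j) = 2/j
o(J) = -4 + J² (o(J) = J² - 1*4 = J² - 4 = -4 + J²)
o(n(4))*((4*(-4))*(-1)) = (-4 + (2/4)²)*((4*(-4))*(-1)) = (-4 + (2*(¼))²)*(-16*(-1)) = (-4 + (½)²)*16 = (-4 + ¼)*16 = -15/4*16 = -60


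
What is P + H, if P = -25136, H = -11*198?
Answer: -27314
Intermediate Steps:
H = -2178
P + H = -25136 - 2178 = -27314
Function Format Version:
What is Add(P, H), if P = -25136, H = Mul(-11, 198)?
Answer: -27314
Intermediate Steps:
H = -2178
Add(P, H) = Add(-25136, -2178) = -27314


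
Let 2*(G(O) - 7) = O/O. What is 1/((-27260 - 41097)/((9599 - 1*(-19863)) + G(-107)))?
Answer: -3467/8042 ≈ -0.43111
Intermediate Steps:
G(O) = 15/2 (G(O) = 7 + (O/O)/2 = 7 + (½)*1 = 7 + ½ = 15/2)
1/((-27260 - 41097)/((9599 - 1*(-19863)) + G(-107))) = 1/((-27260 - 41097)/((9599 - 1*(-19863)) + 15/2)) = 1/(-68357/((9599 + 19863) + 15/2)) = 1/(-68357/(29462 + 15/2)) = 1/(-68357/58939/2) = 1/(-68357*2/58939) = 1/(-8042/3467) = -3467/8042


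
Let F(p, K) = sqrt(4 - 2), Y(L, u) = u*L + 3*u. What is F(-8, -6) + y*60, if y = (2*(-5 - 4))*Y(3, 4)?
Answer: -25920 + sqrt(2) ≈ -25919.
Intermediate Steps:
Y(L, u) = 3*u + L*u (Y(L, u) = L*u + 3*u = 3*u + L*u)
F(p, K) = sqrt(2)
y = -432 (y = (2*(-5 - 4))*(4*(3 + 3)) = (2*(-9))*(4*6) = -18*24 = -432)
F(-8, -6) + y*60 = sqrt(2) - 432*60 = sqrt(2) - 25920 = -25920 + sqrt(2)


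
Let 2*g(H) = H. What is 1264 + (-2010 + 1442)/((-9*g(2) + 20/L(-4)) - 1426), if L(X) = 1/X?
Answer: 1915528/1515 ≈ 1264.4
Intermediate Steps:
g(H) = H/2
1264 + (-2010 + 1442)/((-9*g(2) + 20/L(-4)) - 1426) = 1264 + (-2010 + 1442)/((-9*2/2 + 20/(1/(-4))) - 1426) = 1264 - 568/((-9*1 + 20/(-1/4)) - 1426) = 1264 - 568/((-9 + 20*(-4)) - 1426) = 1264 - 568/((-9 - 80) - 1426) = 1264 - 568/(-89 - 1426) = 1264 - 568/(-1515) = 1264 - 568*(-1/1515) = 1264 + 568/1515 = 1915528/1515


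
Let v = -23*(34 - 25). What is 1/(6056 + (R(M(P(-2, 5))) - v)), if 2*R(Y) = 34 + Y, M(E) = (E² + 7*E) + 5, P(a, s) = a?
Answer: 2/12555 ≈ 0.00015930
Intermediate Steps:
M(E) = 5 + E² + 7*E
R(Y) = 17 + Y/2 (R(Y) = (34 + Y)/2 = 17 + Y/2)
v = -207 (v = -23*9 = -207)
1/(6056 + (R(M(P(-2, 5))) - v)) = 1/(6056 + ((17 + (5 + (-2)² + 7*(-2))/2) - 1*(-207))) = 1/(6056 + ((17 + (5 + 4 - 14)/2) + 207)) = 1/(6056 + ((17 + (½)*(-5)) + 207)) = 1/(6056 + ((17 - 5/2) + 207)) = 1/(6056 + (29/2 + 207)) = 1/(6056 + 443/2) = 1/(12555/2) = 2/12555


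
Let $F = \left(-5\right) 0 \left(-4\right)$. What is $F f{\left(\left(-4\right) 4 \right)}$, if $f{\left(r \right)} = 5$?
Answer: $0$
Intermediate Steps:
$F = 0$ ($F = 0 \left(-4\right) = 0$)
$F f{\left(\left(-4\right) 4 \right)} = 0 \cdot 5 = 0$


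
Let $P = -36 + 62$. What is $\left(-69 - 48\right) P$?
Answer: $-3042$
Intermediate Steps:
$P = 26$
$\left(-69 - 48\right) P = \left(-69 - 48\right) 26 = \left(-117\right) 26 = -3042$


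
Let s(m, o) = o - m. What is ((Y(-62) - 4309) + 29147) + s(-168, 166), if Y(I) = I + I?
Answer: 25048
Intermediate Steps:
Y(I) = 2*I
((Y(-62) - 4309) + 29147) + s(-168, 166) = ((2*(-62) - 4309) + 29147) + (166 - 1*(-168)) = ((-124 - 4309) + 29147) + (166 + 168) = (-4433 + 29147) + 334 = 24714 + 334 = 25048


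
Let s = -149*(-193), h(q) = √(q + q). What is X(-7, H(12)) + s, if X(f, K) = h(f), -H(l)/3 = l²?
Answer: 28757 + I*√14 ≈ 28757.0 + 3.7417*I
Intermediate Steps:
h(q) = √2*√q (h(q) = √(2*q) = √2*√q)
H(l) = -3*l²
s = 28757
X(f, K) = √2*√f
X(-7, H(12)) + s = √2*√(-7) + 28757 = √2*(I*√7) + 28757 = I*√14 + 28757 = 28757 + I*√14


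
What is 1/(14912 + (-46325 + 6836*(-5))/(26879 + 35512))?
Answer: 20797/310098029 ≈ 6.7066e-5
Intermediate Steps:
1/(14912 + (-46325 + 6836*(-5))/(26879 + 35512)) = 1/(14912 + (-46325 - 34180)/62391) = 1/(14912 - 80505*1/62391) = 1/(14912 - 26835/20797) = 1/(310098029/20797) = 20797/310098029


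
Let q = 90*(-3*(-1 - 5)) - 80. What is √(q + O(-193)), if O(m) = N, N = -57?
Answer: √1483 ≈ 38.510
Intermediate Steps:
O(m) = -57
q = 1540 (q = 90*(-3*(-6)) - 80 = 90*18 - 80 = 1620 - 80 = 1540)
√(q + O(-193)) = √(1540 - 57) = √1483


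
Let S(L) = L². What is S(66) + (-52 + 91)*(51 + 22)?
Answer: 7203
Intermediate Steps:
S(66) + (-52 + 91)*(51 + 22) = 66² + (-52 + 91)*(51 + 22) = 4356 + 39*73 = 4356 + 2847 = 7203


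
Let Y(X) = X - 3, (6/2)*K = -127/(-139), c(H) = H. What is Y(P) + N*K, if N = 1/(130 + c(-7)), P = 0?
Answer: -153746/51291 ≈ -2.9975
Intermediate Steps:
K = 127/417 (K = (-127/(-139))/3 = (-127*(-1/139))/3 = (1/3)*(127/139) = 127/417 ≈ 0.30456)
N = 1/123 (N = 1/(130 - 7) = 1/123 ≈ 0.0081301)
Y(X) = -3 + X
Y(P) + N*K = (-3 + 0) + (1/123)*(127/417) = -3 + 127/51291 = -153746/51291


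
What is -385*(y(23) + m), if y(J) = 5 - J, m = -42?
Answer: 23100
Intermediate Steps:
-385*(y(23) + m) = -385*((5 - 1*23) - 42) = -385*((5 - 23) - 42) = -385*(-18 - 42) = -385*(-60) = 23100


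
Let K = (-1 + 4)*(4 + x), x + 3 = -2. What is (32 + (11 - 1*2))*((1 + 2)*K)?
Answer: -369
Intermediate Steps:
x = -5 (x = -3 - 2 = -5)
K = -3 (K = (-1 + 4)*(4 - 5) = 3*(-1) = -3)
(32 + (11 - 1*2))*((1 + 2)*K) = (32 + (11 - 1*2))*((1 + 2)*(-3)) = (32 + (11 - 2))*(3*(-3)) = (32 + 9)*(-9) = 41*(-9) = -369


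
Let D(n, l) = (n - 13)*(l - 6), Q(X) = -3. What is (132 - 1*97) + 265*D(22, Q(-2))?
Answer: -21430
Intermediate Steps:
D(n, l) = (-13 + n)*(-6 + l)
(132 - 1*97) + 265*D(22, Q(-2)) = (132 - 1*97) + 265*(78 - 13*(-3) - 6*22 - 3*22) = (132 - 97) + 265*(78 + 39 - 132 - 66) = 35 + 265*(-81) = 35 - 21465 = -21430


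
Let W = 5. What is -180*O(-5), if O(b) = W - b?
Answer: -1800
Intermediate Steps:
O(b) = 5 - b
-180*O(-5) = -180*(5 - 1*(-5)) = -180*(5 + 5) = -180*10 = -1800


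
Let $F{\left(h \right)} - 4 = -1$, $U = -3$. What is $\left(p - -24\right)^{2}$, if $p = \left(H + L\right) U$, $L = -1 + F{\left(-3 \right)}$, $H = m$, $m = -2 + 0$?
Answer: $576$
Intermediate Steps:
$F{\left(h \right)} = 3$ ($F{\left(h \right)} = 4 - 1 = 3$)
$m = -2$
$H = -2$
$L = 2$ ($L = -1 + 3 = 2$)
$p = 0$ ($p = \left(-2 + 2\right) \left(-3\right) = 0 \left(-3\right) = 0$)
$\left(p - -24\right)^{2} = \left(0 - -24\right)^{2} = \left(0 + 24\right)^{2} = 24^{2} = 576$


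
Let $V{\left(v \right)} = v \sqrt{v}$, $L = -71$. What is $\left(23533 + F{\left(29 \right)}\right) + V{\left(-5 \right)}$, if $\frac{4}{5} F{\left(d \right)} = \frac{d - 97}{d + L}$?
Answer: $\frac{988471}{42} - 5 i \sqrt{5} \approx 23535.0 - 11.18 i$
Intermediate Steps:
$F{\left(d \right)} = \frac{5 \left(-97 + d\right)}{4 \left(-71 + d\right)}$ ($F{\left(d \right)} = \frac{5 \frac{d - 97}{d - 71}}{4} = \frac{5 \frac{-97 + d}{-71 + d}}{4} = \frac{5 \left(-97 + d\right)}{4 \left(-71 + d\right)}$)
$V{\left(v \right)} = v^{\frac{3}{2}}$
$\left(23533 + F{\left(29 \right)}\right) + V{\left(-5 \right)} = \left(23533 + \frac{5 \left(-97 + 29\right)}{4 \left(-71 + 29\right)}\right) + \left(-5\right)^{\frac{3}{2}} = \left(23533 + \frac{5}{4} \frac{1}{-42} \left(-68\right)\right) - 5 i \sqrt{5} = \left(23533 + \frac{5}{4} \left(- \frac{1}{42}\right) \left(-68\right)\right) - 5 i \sqrt{5} = \left(23533 + \frac{85}{42}\right) - 5 i \sqrt{5} = \frac{988471}{42} - 5 i \sqrt{5}$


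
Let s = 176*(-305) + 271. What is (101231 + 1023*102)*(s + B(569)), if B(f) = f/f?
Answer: -10979456416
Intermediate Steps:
B(f) = 1
s = -53409 (s = -53680 + 271 = -53409)
(101231 + 1023*102)*(s + B(569)) = (101231 + 1023*102)*(-53409 + 1) = (101231 + 104346)*(-53408) = 205577*(-53408) = -10979456416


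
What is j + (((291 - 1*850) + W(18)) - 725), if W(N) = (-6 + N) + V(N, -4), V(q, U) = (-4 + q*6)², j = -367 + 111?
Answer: 9288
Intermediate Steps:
j = -256
V(q, U) = (-4 + 6*q)²
W(N) = -6 + N + 4*(-2 + 3*N)² (W(N) = (-6 + N) + 4*(-2 + 3*N)² = -6 + N + 4*(-2 + 3*N)²)
j + (((291 - 1*850) + W(18)) - 725) = -256 + (((291 - 1*850) + (10 - 47*18 + 36*18²)) - 725) = -256 + (((291 - 850) + (10 - 846 + 36*324)) - 725) = -256 + ((-559 + (10 - 846 + 11664)) - 725) = -256 + ((-559 + 10828) - 725) = -256 + (10269 - 725) = -256 + 9544 = 9288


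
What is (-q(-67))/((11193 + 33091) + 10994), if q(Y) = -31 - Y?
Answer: -2/3071 ≈ -0.00065125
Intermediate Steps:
(-q(-67))/((11193 + 33091) + 10994) = (-(-31 - 1*(-67)))/((11193 + 33091) + 10994) = (-(-31 + 67))/(44284 + 10994) = -1*36/55278 = -36*1/55278 = -2/3071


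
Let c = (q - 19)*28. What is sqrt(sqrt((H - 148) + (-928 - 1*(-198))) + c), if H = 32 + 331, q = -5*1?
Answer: sqrt(-672 + I*sqrt(515)) ≈ 0.4377 + 25.927*I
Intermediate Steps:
q = -5
H = 363
c = -672 (c = (-5 - 19)*28 = -24*28 = -672)
sqrt(sqrt((H - 148) + (-928 - 1*(-198))) + c) = sqrt(sqrt((363 - 148) + (-928 - 1*(-198))) - 672) = sqrt(sqrt(215 + (-928 + 198)) - 672) = sqrt(sqrt(215 - 730) - 672) = sqrt(sqrt(-515) - 672) = sqrt(I*sqrt(515) - 672) = sqrt(-672 + I*sqrt(515))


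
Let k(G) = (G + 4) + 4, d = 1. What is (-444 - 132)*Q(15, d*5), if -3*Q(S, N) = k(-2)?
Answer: 1152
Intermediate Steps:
k(G) = 8 + G (k(G) = (4 + G) + 4 = 8 + G)
Q(S, N) = -2 (Q(S, N) = -(8 - 2)/3 = -⅓*6 = -2)
(-444 - 132)*Q(15, d*5) = (-444 - 132)*(-2) = -576*(-2) = 1152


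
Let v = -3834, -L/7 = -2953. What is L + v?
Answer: 16837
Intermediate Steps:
L = 20671 (L = -7*(-2953) = 20671)
L + v = 20671 - 3834 = 16837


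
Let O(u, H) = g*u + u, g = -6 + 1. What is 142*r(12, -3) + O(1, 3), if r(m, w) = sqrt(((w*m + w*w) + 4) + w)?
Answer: -4 + 142*I*sqrt(26) ≈ -4.0 + 724.06*I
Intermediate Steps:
g = -5
r(m, w) = sqrt(4 + w + w**2 + m*w) (r(m, w) = sqrt(((m*w + w**2) + 4) + w) = sqrt(((w**2 + m*w) + 4) + w) = sqrt((4 + w**2 + m*w) + w) = sqrt(4 + w + w**2 + m*w))
O(u, H) = -4*u (O(u, H) = -5*u + u = -4*u)
142*r(12, -3) + O(1, 3) = 142*sqrt(4 - 3 + (-3)**2 + 12*(-3)) - 4*1 = 142*sqrt(4 - 3 + 9 - 36) - 4 = 142*sqrt(-26) - 4 = 142*(I*sqrt(26)) - 4 = 142*I*sqrt(26) - 4 = -4 + 142*I*sqrt(26)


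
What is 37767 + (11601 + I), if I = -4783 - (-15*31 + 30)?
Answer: 45020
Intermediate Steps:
I = -4348 (I = -4783 - (-465 + 30) = -4783 - 1*(-435) = -4783 + 435 = -4348)
37767 + (11601 + I) = 37767 + (11601 - 4348) = 37767 + 7253 = 45020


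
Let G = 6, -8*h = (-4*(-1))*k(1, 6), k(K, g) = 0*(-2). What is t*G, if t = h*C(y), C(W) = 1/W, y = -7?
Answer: 0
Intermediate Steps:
k(K, g) = 0
h = 0 (h = -(-4*(-1))*0/8 = -0/2 = -⅛*0 = 0)
t = 0 (t = 0/(-7) = 0*(-⅐) = 0)
t*G = 0*6 = 0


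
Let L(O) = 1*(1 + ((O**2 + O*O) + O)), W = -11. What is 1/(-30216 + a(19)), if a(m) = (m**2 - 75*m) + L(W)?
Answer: -1/31048 ≈ -3.2208e-5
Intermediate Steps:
L(O) = 1 + O + 2*O**2 (L(O) = 1*(1 + ((O**2 + O**2) + O)) = 1*(1 + (2*O**2 + O)) = 1*(1 + (O + 2*O**2)) = 1*(1 + O + 2*O**2) = 1 + O + 2*O**2)
a(m) = 232 + m**2 - 75*m (a(m) = (m**2 - 75*m) + (1 - 11 + 2*(-11)**2) = (m**2 - 75*m) + (1 - 11 + 2*121) = (m**2 - 75*m) + (1 - 11 + 242) = (m**2 - 75*m) + 232 = 232 + m**2 - 75*m)
1/(-30216 + a(19)) = 1/(-30216 + (232 + 19**2 - 75*19)) = 1/(-30216 + (232 + 361 - 1425)) = 1/(-30216 - 832) = 1/(-31048) = -1/31048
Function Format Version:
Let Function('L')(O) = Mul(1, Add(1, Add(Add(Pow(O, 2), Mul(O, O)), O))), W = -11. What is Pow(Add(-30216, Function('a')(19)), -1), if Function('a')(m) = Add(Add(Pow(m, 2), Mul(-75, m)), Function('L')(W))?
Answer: Rational(-1, 31048) ≈ -3.2208e-5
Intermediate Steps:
Function('L')(O) = Add(1, O, Mul(2, Pow(O, 2))) (Function('L')(O) = Mul(1, Add(1, Add(Add(Pow(O, 2), Pow(O, 2)), O))) = Mul(1, Add(1, Add(Mul(2, Pow(O, 2)), O))) = Mul(1, Add(1, Add(O, Mul(2, Pow(O, 2))))) = Mul(1, Add(1, O, Mul(2, Pow(O, 2)))) = Add(1, O, Mul(2, Pow(O, 2))))
Function('a')(m) = Add(232, Pow(m, 2), Mul(-75, m)) (Function('a')(m) = Add(Add(Pow(m, 2), Mul(-75, m)), Add(1, -11, Mul(2, Pow(-11, 2)))) = Add(Add(Pow(m, 2), Mul(-75, m)), Add(1, -11, Mul(2, 121))) = Add(Add(Pow(m, 2), Mul(-75, m)), Add(1, -11, 242)) = Add(Add(Pow(m, 2), Mul(-75, m)), 232) = Add(232, Pow(m, 2), Mul(-75, m)))
Pow(Add(-30216, Function('a')(19)), -1) = Pow(Add(-30216, Add(232, Pow(19, 2), Mul(-75, 19))), -1) = Pow(Add(-30216, Add(232, 361, -1425)), -1) = Pow(Add(-30216, -832), -1) = Pow(-31048, -1) = Rational(-1, 31048)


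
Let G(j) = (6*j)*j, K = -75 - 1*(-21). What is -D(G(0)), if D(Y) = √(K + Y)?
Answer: -3*I*√6 ≈ -7.3485*I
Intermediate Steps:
K = -54 (K = -75 + 21 = -54)
G(j) = 6*j²
D(Y) = √(-54 + Y)
-D(G(0)) = -√(-54 + 6*0²) = -√(-54 + 6*0) = -√(-54 + 0) = -√(-54) = -3*I*√6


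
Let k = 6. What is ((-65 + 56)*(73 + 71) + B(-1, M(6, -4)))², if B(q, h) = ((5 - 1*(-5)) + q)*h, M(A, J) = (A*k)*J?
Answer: 6718464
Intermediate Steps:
M(A, J) = 6*A*J (M(A, J) = (A*6)*J = (6*A)*J = 6*A*J)
B(q, h) = h*(10 + q) (B(q, h) = ((5 + 5) + q)*h = (10 + q)*h = h*(10 + q))
((-65 + 56)*(73 + 71) + B(-1, M(6, -4)))² = ((-65 + 56)*(73 + 71) + (6*6*(-4))*(10 - 1))² = (-9*144 - 144*9)² = (-1296 - 1296)² = (-2592)² = 6718464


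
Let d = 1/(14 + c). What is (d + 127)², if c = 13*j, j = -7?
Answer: 95609284/5929 ≈ 16126.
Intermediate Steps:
c = -91 (c = 13*(-7) = -91)
d = -1/77 (d = 1/(14 - 91) = 1/(-77) = -1/77 ≈ -0.012987)
(d + 127)² = (-1/77 + 127)² = (9778/77)² = 95609284/5929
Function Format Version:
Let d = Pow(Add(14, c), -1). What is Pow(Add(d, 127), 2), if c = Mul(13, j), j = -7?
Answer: Rational(95609284, 5929) ≈ 16126.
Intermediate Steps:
c = -91 (c = Mul(13, -7) = -91)
d = Rational(-1, 77) (d = Pow(Add(14, -91), -1) = Pow(-77, -1) = Rational(-1, 77) ≈ -0.012987)
Pow(Add(d, 127), 2) = Pow(Add(Rational(-1, 77), 127), 2) = Pow(Rational(9778, 77), 2) = Rational(95609284, 5929)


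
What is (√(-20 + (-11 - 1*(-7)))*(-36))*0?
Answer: 0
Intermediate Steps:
(√(-20 + (-11 - 1*(-7)))*(-36))*0 = (√(-20 + (-11 + 7))*(-36))*0 = (√(-20 - 4)*(-36))*0 = (√(-24)*(-36))*0 = ((2*I*√6)*(-36))*0 = -72*I*√6*0 = 0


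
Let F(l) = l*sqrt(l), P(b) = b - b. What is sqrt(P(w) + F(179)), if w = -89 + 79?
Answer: 179**(3/4) ≈ 48.937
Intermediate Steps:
w = -10
P(b) = 0
F(l) = l**(3/2)
sqrt(P(w) + F(179)) = sqrt(0 + 179**(3/2)) = sqrt(0 + 179*sqrt(179)) = sqrt(179*sqrt(179)) = 179**(3/4)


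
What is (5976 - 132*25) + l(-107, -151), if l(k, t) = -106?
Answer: 2570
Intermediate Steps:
(5976 - 132*25) + l(-107, -151) = (5976 - 132*25) - 106 = (5976 - 3300) - 106 = 2676 - 106 = 2570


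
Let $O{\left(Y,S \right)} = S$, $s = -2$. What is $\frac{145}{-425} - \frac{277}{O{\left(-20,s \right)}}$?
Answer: $\frac{23487}{170} \approx 138.16$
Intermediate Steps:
$\frac{145}{-425} - \frac{277}{O{\left(-20,s \right)}} = \frac{145}{-425} - \frac{277}{-2} = 145 \left(- \frac{1}{425}\right) - - \frac{277}{2} = - \frac{29}{85} + \frac{277}{2} = \frac{23487}{170}$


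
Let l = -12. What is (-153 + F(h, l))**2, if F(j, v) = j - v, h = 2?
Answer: 19321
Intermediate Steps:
(-153 + F(h, l))**2 = (-153 + (2 - 1*(-12)))**2 = (-153 + (2 + 12))**2 = (-153 + 14)**2 = (-139)**2 = 19321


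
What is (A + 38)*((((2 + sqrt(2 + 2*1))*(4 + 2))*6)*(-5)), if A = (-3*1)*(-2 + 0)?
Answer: -31680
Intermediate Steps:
A = 6 (A = -3*(-2) = 6)
(A + 38)*((((2 + sqrt(2 + 2*1))*(4 + 2))*6)*(-5)) = (6 + 38)*((((2 + sqrt(2 + 2*1))*(4 + 2))*6)*(-5)) = 44*((((2 + sqrt(2 + 2))*6)*6)*(-5)) = 44*((((2 + sqrt(4))*6)*6)*(-5)) = 44*((((2 + 2)*6)*6)*(-5)) = 44*(((4*6)*6)*(-5)) = 44*((24*6)*(-5)) = 44*(144*(-5)) = 44*(-720) = -31680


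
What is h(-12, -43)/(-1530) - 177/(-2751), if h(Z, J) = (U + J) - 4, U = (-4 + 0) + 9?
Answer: 21464/233835 ≈ 0.091791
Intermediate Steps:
U = 5 (U = -4 + 9 = 5)
h(Z, J) = 1 + J (h(Z, J) = (5 + J) - 4 = 1 + J)
h(-12, -43)/(-1530) - 177/(-2751) = (1 - 43)/(-1530) - 177/(-2751) = -42*(-1/1530) - 177*(-1/2751) = 7/255 + 59/917 = 21464/233835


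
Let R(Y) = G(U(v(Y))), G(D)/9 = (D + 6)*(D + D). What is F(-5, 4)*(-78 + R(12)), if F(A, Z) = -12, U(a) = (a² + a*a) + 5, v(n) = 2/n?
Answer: -33410/3 ≈ -11137.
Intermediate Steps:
U(a) = 5 + 2*a² (U(a) = (a² + a²) + 5 = 2*a² + 5 = 5 + 2*a²)
G(D) = 18*D*(6 + D) (G(D) = 9*((D + 6)*(D + D)) = 9*((6 + D)*(2*D)) = 9*(2*D*(6 + D)) = 18*D*(6 + D))
R(Y) = 18*(5 + 8/Y²)*(11 + 8/Y²) (R(Y) = 18*(5 + 2*(2/Y)²)*(6 + (5 + 2*(2/Y)²)) = 18*(5 + 2*(4/Y²))*(6 + (5 + 2*(4/Y²))) = 18*(5 + 8/Y²)*(6 + (5 + 8/Y²)) = 18*(5 + 8/Y²)*(11 + 8/Y²))
F(-5, 4)*(-78 + R(12)) = -12*(-78 + (990 + 1152/12⁴ + 2304/12²)) = -12*(-78 + (990 + 1152*(1/20736) + 2304*(1/144))) = -12*(-78 + (990 + 1/18 + 16)) = -12*(-78 + 18109/18) = -12*16705/18 = -33410/3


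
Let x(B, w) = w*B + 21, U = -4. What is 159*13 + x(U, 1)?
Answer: 2084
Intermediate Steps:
x(B, w) = 21 + B*w (x(B, w) = B*w + 21 = 21 + B*w)
159*13 + x(U, 1) = 159*13 + (21 - 4*1) = 2067 + (21 - 4) = 2067 + 17 = 2084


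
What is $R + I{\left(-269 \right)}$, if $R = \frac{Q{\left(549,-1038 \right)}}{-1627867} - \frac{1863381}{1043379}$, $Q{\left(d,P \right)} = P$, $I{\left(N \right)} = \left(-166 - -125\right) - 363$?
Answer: $- \frac{229739693139499}{566160747531} \approx -405.79$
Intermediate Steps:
$I{\left(N \right)} = -404$ ($I{\left(N \right)} = \left(-166 + 125\right) - 363 = -41 - 363 = -404$)
$R = - \frac{1010751136975}{566160747531}$ ($R = - \frac{1038}{-1627867} - \frac{1863381}{1043379} = \left(-1038\right) \left(- \frac{1}{1627867}\right) - \frac{621127}{347793} = \frac{1038}{1627867} - \frac{621127}{347793} = - \frac{1010751136975}{566160747531} \approx -1.7853$)
$R + I{\left(-269 \right)} = - \frac{1010751136975}{566160747531} - 404 = - \frac{229739693139499}{566160747531}$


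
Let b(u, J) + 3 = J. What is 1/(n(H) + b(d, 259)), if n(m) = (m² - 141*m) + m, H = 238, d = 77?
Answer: 1/23580 ≈ 4.2409e-5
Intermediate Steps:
b(u, J) = -3 + J
n(m) = m² - 140*m
1/(n(H) + b(d, 259)) = 1/(238*(-140 + 238) + (-3 + 259)) = 1/(238*98 + 256) = 1/(23324 + 256) = 1/23580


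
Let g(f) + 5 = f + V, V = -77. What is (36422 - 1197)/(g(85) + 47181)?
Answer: 35225/47184 ≈ 0.74655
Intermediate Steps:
g(f) = -82 + f (g(f) = -5 + (f - 77) = -5 + (-77 + f) = -82 + f)
(36422 - 1197)/(g(85) + 47181) = (36422 - 1197)/((-82 + 85) + 47181) = 35225/(3 + 47181) = 35225/47184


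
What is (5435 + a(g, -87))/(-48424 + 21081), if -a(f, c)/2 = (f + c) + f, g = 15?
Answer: -5549/27343 ≈ -0.20294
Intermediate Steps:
a(f, c) = -4*f - 2*c (a(f, c) = -2*((f + c) + f) = -2*((c + f) + f) = -2*(c + 2*f) = -4*f - 2*c)
(5435 + a(g, -87))/(-48424 + 21081) = (5435 + (-4*15 - 2*(-87)))/(-48424 + 21081) = (5435 + (-60 + 174))/(-27343) = (5435 + 114)*(-1/27343) = 5549*(-1/27343) = -5549/27343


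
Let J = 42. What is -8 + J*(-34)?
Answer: -1436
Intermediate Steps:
-8 + J*(-34) = -8 + 42*(-34) = -8 - 1428 = -1436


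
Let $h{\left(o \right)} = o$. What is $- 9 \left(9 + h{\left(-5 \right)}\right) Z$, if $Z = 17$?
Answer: $-612$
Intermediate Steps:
$- 9 \left(9 + h{\left(-5 \right)}\right) Z = - 9 \left(9 - 5\right) 17 = \left(-9\right) 4 \cdot 17 = \left(-36\right) 17 = -612$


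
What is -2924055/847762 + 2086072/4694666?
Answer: -5979484509883/1989979718746 ≈ -3.0048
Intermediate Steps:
-2924055/847762 + 2086072/4694666 = -2924055*1/847762 + 2086072*(1/4694666) = -2924055/847762 + 1043036/2347333 = -5979484509883/1989979718746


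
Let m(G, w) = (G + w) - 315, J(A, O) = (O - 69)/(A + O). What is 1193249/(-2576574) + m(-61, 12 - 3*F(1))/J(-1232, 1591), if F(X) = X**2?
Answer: -85321869800/980386407 ≈ -87.029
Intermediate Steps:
J(A, O) = (-69 + O)/(A + O)
m(G, w) = -315 + G + w
1193249/(-2576574) + m(-61, 12 - 3*F(1))/J(-1232, 1591) = 1193249/(-2576574) + (-315 - 61 + (12 - 3*1**2))/(((-69 + 1591)/(-1232 + 1591))) = 1193249*(-1/2576574) + (-315 - 61 + (12 - 3*1))/((1522/359)) = -1193249/2576574 + (-315 - 61 + (12 - 3))/(((1/359)*1522)) = -1193249/2576574 + (-315 - 61 + 9)/(1522/359) = -1193249/2576574 - 367*359/1522 = -1193249/2576574 - 131753/1522 = -85321869800/980386407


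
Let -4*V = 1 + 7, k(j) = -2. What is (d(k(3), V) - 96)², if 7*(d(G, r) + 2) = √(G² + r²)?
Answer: 470604/49 - 56*√2 ≈ 9525.0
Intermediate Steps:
V = -2 (V = -(1 + 7)/4 = -¼*8 = -2)
d(G, r) = -2 + √(G² + r²)/7
(d(k(3), V) - 96)² = ((-2 + √((-2)² + (-2)²)/7) - 96)² = ((-2 + √(4 + 4)/7) - 96)² = ((-2 + √8/7) - 96)² = ((-2 + (2*√2)/7) - 96)² = ((-2 + 2*√2/7) - 96)² = (-98 + 2*√2/7)²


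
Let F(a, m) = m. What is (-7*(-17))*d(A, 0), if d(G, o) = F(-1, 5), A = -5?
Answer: 595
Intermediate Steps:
d(G, o) = 5
(-7*(-17))*d(A, 0) = -7*(-17)*5 = 119*5 = 595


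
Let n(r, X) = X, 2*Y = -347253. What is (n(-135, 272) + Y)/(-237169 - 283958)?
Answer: 346709/1042254 ≈ 0.33265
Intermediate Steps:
Y = -347253/2 (Y = (½)*(-347253) = -347253/2 ≈ -1.7363e+5)
(n(-135, 272) + Y)/(-237169 - 283958) = (272 - 347253/2)/(-237169 - 283958) = -346709/2/(-521127) = -346709/2*(-1/521127) = 346709/1042254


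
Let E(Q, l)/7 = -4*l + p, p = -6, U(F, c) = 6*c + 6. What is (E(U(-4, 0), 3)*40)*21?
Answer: -105840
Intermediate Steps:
U(F, c) = 6 + 6*c
E(Q, l) = -42 - 28*l (E(Q, l) = 7*(-4*l - 6) = 7*(-6 - 4*l) = -42 - 28*l)
(E(U(-4, 0), 3)*40)*21 = ((-42 - 28*3)*40)*21 = ((-42 - 84)*40)*21 = -126*40*21 = -5040*21 = -105840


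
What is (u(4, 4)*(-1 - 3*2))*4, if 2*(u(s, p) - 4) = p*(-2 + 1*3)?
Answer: -168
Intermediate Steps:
u(s, p) = 4 + p/2 (u(s, p) = 4 + (p*(-2 + 1*3))/2 = 4 + (p*(-2 + 3))/2 = 4 + (p*1)/2 = 4 + p/2)
(u(4, 4)*(-1 - 3*2))*4 = ((4 + (1/2)*4)*(-1 - 3*2))*4 = ((4 + 2)*(-1 - 6))*4 = (6*(-7))*4 = -42*4 = -168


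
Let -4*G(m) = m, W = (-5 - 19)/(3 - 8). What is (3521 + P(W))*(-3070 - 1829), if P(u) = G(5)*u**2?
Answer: -85541439/5 ≈ -1.7108e+7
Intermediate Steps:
W = 24/5 (W = -24/(-5) = -24*(-1/5) = 24/5 ≈ 4.8000)
G(m) = -m/4
P(u) = -5*u**2/4 (P(u) = (-1/4*5)*u**2 = -5*u**2/4)
(3521 + P(W))*(-3070 - 1829) = (3521 - 5*(24/5)**2/4)*(-3070 - 1829) = (3521 - 5/4*576/25)*(-4899) = (3521 - 144/5)*(-4899) = (17461/5)*(-4899) = -85541439/5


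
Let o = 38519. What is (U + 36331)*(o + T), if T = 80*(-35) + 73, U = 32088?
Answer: 2448852848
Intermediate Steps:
T = -2727 (T = -2800 + 73 = -2727)
(U + 36331)*(o + T) = (32088 + 36331)*(38519 - 2727) = 68419*35792 = 2448852848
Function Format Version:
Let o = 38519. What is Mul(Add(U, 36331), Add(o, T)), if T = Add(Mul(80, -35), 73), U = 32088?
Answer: 2448852848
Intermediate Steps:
T = -2727 (T = Add(-2800, 73) = -2727)
Mul(Add(U, 36331), Add(o, T)) = Mul(Add(32088, 36331), Add(38519, -2727)) = Mul(68419, 35792) = 2448852848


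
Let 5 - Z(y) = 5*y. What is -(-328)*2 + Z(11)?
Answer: 606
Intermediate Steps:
Z(y) = 5 - 5*y
-(-328)*2 + Z(11) = -(-328)*2 + (5 - 5*11) = -82*(-8) + (5 - 55) = 656 - 50 = 606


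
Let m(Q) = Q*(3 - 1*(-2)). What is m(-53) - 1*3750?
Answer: -4015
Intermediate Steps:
m(Q) = 5*Q (m(Q) = Q*(3 + 2) = Q*5 = 5*Q)
m(-53) - 1*3750 = 5*(-53) - 1*3750 = -265 - 3750 = -4015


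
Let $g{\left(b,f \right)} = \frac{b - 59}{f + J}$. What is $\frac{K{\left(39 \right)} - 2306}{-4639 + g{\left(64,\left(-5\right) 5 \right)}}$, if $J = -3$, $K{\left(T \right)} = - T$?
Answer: $\frac{65660}{129897} \approx 0.50548$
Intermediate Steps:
$g{\left(b,f \right)} = \frac{-59 + b}{-3 + f}$ ($g{\left(b,f \right)} = \frac{b - 59}{f - 3} = \frac{-59 + b}{-3 + f}$)
$\frac{K{\left(39 \right)} - 2306}{-4639 + g{\left(64,\left(-5\right) 5 \right)}} = \frac{\left(-1\right) 39 - 2306}{-4639 + \frac{-59 + 64}{-3 - 25}} = \frac{-39 - 2306}{-4639 + \frac{1}{-3 - 25} \cdot 5} = - \frac{2345}{-4639 + \frac{1}{-28} \cdot 5} = - \frac{2345}{-4639 - \frac{5}{28}} = - \frac{2345}{- \frac{129897}{28}} = \left(-2345\right) \left(- \frac{28}{129897}\right) = \frac{65660}{129897}$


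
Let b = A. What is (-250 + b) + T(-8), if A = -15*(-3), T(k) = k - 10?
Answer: -223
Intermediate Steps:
T(k) = -10 + k
A = 45
b = 45
(-250 + b) + T(-8) = (-250 + 45) + (-10 - 8) = -205 - 18 = -223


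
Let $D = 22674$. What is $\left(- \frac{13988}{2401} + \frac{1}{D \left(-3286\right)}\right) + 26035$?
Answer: $\frac{4656378224759507}{178890740364} \approx 26029.0$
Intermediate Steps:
$\left(- \frac{13988}{2401} + \frac{1}{D \left(-3286\right)}\right) + 26035 = \left(- \frac{13988}{2401} + \frac{1}{22674 \left(-3286\right)}\right) + 26035 = \left(\left(-13988\right) \frac{1}{2401} + \frac{1}{22674} \left(- \frac{1}{3286}\right)\right) + 26035 = \left(- \frac{13988}{2401} - \frac{1}{74506764}\right) + 26035 = - \frac{1042200617233}{178890740364} + 26035 = \frac{4656378224759507}{178890740364}$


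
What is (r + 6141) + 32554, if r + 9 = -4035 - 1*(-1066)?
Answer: 35717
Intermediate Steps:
r = -2978 (r = -9 + (-4035 - 1*(-1066)) = -9 + (-4035 + 1066) = -9 - 2969 = -2978)
(r + 6141) + 32554 = (-2978 + 6141) + 32554 = 3163 + 32554 = 35717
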